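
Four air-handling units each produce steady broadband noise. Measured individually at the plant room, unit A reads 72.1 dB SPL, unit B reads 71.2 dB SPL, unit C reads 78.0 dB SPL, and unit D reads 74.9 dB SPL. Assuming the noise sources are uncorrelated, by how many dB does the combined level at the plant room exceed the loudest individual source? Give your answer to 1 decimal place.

Add the sources as powers (linear), then convert back to dB:
L_total = 10·log₁₀(10^(72.1/10) + 10^(71.2/10) + 10^(78.0/10) + 10^(74.9/10)) = 80.91 dB SPL.
Excess over the loudest (78.0 dB): 80.91 − 78.0 = 2.9 dB.

2.9 dB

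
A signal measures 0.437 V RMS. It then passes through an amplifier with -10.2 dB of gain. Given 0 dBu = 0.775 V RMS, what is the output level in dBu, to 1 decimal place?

-15.2 dBu

Input level: 20·log₁₀(0.437/0.775) = -4.98 dBu.
Output: -4.98 − 10.2 = -15.2 dBu.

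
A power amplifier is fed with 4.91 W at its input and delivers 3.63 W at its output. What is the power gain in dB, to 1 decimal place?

-1.3 dB

Power ratio → dB uses the 10·log₁₀ form:
10·log₁₀(3.63/4.91) = 10·log₁₀(0.7393) = -1.3 dB.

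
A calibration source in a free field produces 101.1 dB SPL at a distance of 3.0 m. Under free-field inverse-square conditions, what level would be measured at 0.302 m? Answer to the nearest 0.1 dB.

For a point source in a free field, ΔL = −20·log₁₀(d₂/d₁).
ΔL = −20·log₁₀(0.302/3.0) = 19.94 dB, so L₂ = 101.1 + (19.94) = 121.0 dB SPL.

121.0 dB SPL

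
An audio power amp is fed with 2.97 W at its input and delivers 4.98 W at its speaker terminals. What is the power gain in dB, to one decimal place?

Power ratio → dB uses the 10·log₁₀ form:
10·log₁₀(4.98/2.97) = 10·log₁₀(1.677) = 2.2 dB.

2.2 dB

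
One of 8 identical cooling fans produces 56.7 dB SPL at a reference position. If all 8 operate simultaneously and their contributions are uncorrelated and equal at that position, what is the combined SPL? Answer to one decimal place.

65.7 dB SPL

8 equal incoherent sources raise the level by 10·log₁₀(8) = 9.03 dB.
L_total = 56.7 + 9.03 = 65.7 dB SPL.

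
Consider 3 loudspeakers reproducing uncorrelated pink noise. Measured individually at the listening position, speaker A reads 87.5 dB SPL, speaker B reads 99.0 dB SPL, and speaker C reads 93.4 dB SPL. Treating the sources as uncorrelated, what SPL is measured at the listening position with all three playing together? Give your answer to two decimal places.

100.29 dB SPL

Incoherent sources sum as intensities:
L_total = 10·log₁₀(10^(87.5/10) + 10^(99.0/10) + 10^(93.4/10)) = 10·log₁₀(10693000000) = 100.29 dB SPL.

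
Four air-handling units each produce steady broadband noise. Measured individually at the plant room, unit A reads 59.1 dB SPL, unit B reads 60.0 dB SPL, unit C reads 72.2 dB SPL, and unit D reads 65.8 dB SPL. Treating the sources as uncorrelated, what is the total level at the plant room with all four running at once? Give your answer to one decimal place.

73.5 dB SPL

Uncorrelated sources add in intensity (power), not in dB.
L_total = 10·log₁₀(10^(59.1/10) + 10^(60.0/10) + 10^(72.2/10) + 10^(65.8/10)) = 10·log₁₀(22210000) = 73.5 dB SPL.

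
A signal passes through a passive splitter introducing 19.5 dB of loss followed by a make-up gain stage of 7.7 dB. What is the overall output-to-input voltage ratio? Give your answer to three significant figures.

Net gain = (−19.5) + 7.7 = -11.8 dB.
Voltage ratio = 10^(-11.8/20) = 0.257.

0.257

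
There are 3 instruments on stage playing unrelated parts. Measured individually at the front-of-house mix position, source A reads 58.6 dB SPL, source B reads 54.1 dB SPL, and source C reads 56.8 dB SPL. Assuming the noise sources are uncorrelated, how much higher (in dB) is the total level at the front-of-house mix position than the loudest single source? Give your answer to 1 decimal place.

Uncorrelated sources add in intensity (power), not in dB.
L_total = 10·log₁₀(10^(58.6/10) + 10^(54.1/10) + 10^(56.8/10)) = 61.64 dB SPL.
Excess over the loudest (58.6 dB): 61.64 − 58.6 = 3.0 dB.

3.0 dB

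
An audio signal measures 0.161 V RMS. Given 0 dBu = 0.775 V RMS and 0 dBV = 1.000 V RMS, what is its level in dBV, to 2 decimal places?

-15.86 dBV

dBV = 20·log₁₀(V / 1.000 V).
20·log₁₀(0.161/1.000) = -15.86 dBV.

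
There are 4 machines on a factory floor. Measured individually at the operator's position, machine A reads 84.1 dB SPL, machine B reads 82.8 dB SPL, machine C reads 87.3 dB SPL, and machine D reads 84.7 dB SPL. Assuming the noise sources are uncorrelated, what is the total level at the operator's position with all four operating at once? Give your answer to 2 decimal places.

91.07 dB SPL

Add the sources as powers (linear), then convert back to dB:
L_total = 10·log₁₀(10^(84.1/10) + 10^(82.8/10) + 10^(87.3/10) + 10^(84.7/10)) = 10·log₁₀(1280000000) = 91.07 dB SPL.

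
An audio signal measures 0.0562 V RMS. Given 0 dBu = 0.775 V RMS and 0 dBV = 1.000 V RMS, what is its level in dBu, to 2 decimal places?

dBu = 20·log₁₀(V / 0.775 V).
20·log₁₀(0.0562/0.775) = -22.79 dBu.

-22.79 dBu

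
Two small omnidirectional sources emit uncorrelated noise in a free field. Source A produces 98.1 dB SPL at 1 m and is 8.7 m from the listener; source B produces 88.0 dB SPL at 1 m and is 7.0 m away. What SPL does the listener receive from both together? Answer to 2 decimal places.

At the listener: L_A = 98.1 − 20·log₁₀(8.7) = 79.310 dB; L_B = 88.0 − 20·log₁₀(7.0) = 71.098 dB.
Combined: 10·log₁₀(10^(79.310/10)+10^(71.098/10)) = 79.92 dB SPL.

79.92 dB SPL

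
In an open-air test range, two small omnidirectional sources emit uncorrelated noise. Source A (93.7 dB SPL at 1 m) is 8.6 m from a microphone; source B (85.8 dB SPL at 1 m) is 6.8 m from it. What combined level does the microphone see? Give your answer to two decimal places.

At the listener: L_A = 93.7 − 20·log₁₀(8.6) = 75.010 dB; L_B = 85.8 − 20·log₁₀(6.8) = 69.150 dB.
Combined: 10·log₁₀(10^(75.010/10)+10^(69.150/10)) = 76.01 dB SPL.

76.01 dB SPL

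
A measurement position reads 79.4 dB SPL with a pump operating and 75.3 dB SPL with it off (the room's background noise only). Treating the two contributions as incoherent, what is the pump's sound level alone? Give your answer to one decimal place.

77.3 dB SPL

Remove the background by subtracting linear intensities:
L_src = 10·log₁₀(10^(79.4/10) − 10^(75.3/10)) = 10·log₁₀(53210000) = 77.3 dB SPL.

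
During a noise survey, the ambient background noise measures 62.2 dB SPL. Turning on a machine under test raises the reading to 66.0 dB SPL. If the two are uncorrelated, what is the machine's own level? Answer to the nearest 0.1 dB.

Subtract intensities: L_src = 10·log₁₀(10^(L_total/10) − 10^(L_bg/10)).
L_src = 10·log₁₀(10^(66.0/10) − 10^(62.2/10)) = 10·log₁₀(2321000) = 63.7 dB SPL.

63.7 dB SPL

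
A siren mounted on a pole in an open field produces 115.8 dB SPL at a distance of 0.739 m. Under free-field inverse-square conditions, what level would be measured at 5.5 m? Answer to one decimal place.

98.4 dB SPL

For a point source in a free field, ΔL = −20·log₁₀(d₂/d₁).
ΔL = −20·log₁₀(5.5/0.739) = -17.43 dB, so L₂ = 115.8 + (-17.43) = 98.4 dB SPL.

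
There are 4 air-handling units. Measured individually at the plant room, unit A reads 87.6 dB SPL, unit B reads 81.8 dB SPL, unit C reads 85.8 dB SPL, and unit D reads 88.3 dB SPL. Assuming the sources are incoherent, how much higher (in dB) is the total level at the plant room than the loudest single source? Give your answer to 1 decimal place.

Uncorrelated sources add in intensity (power), not in dB.
L_total = 10·log₁₀(10^(87.6/10) + 10^(81.8/10) + 10^(85.8/10) + 10^(88.3/10)) = 92.51 dB SPL.
Excess over the loudest (88.3 dB): 92.51 − 88.3 = 4.2 dB.

4.2 dB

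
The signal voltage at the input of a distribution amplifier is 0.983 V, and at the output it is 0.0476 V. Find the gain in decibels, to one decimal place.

For a voltage ratio, dB = 20·log₁₀(V₂/V₁).
20·log₁₀(0.0476/0.983) = 20·log₁₀(0.04842) = -26.3 dB.

-26.3 dB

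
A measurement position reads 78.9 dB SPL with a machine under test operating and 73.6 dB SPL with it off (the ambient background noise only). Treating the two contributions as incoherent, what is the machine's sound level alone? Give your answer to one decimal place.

77.4 dB SPL

Remove the background by subtracting linear intensities:
L_src = 10·log₁₀(10^(78.9/10) − 10^(73.6/10)) = 10·log₁₀(54720000) = 77.4 dB SPL.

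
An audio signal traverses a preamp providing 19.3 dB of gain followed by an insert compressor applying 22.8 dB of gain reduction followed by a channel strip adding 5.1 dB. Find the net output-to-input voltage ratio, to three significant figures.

1.20

Net gain = 19.3 + (−22.8) + 5.1 = 1.6 dB.
Voltage ratio = 10^(1.6/20) = 1.20.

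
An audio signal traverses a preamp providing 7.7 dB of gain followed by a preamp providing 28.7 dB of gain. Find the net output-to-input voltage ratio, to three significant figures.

Net gain = 7.7 + 28.7 = 36.4 dB.
Voltage ratio = 10^(36.4/20) = 66.1.

66.1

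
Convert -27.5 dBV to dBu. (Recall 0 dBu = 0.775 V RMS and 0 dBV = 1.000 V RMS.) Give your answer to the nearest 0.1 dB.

The offset between the scales is 20·log₁₀(0.775/1.000) = −2.214 dB.
So dBu = -27.5 + 2.214 = -25.3 dBu.

-25.3 dBu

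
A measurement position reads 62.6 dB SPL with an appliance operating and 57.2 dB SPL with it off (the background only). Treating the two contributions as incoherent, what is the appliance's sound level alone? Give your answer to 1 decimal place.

61.1 dB SPL

Remove the background by subtracting linear intensities:
L_src = 10·log₁₀(10^(62.6/10) − 10^(57.2/10)) = 10·log₁₀(1295000) = 61.1 dB SPL.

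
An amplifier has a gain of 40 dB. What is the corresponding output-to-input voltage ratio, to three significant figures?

Voltage ratio = 10^(dB/20).
10^(40/20) = 10^(2.000) = 100.

100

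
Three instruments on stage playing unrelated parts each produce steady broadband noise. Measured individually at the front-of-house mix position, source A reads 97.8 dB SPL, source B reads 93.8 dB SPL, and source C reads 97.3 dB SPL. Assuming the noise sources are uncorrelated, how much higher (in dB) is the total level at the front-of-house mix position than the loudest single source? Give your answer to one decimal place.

Add the sources as powers (linear), then convert back to dB:
L_total = 10·log₁₀(10^(97.8/10) + 10^(93.8/10) + 10^(97.3/10)) = 101.40 dB SPL.
Excess over the loudest (97.8 dB): 101.40 − 97.8 = 3.6 dB.

3.6 dB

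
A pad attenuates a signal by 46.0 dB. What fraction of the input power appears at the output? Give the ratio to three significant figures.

0.0000251

Power ratio = 10^(dB/10).
10^(-46.0/10) = 10^(-4.600) = 0.0000251.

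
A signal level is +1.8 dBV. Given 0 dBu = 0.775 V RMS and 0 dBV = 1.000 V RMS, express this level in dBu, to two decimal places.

+4.01 dBu

The offset between the scales is 20·log₁₀(0.775/1.000) = −2.214 dB.
So dBu = +1.8 + 2.214 = +4.01 dBu.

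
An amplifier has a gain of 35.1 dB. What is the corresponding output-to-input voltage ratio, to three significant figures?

Voltage ratio = 10^(dB/20).
10^(35.1/20) = 10^(1.755) = 56.9.

56.9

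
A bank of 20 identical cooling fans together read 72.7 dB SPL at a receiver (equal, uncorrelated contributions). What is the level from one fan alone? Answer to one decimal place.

20 equal incoherent sources add 10·log₁₀(20) = 13.01 dB over one source.
L_one = 72.7 − 13.01 = 59.7 dB SPL.

59.7 dB SPL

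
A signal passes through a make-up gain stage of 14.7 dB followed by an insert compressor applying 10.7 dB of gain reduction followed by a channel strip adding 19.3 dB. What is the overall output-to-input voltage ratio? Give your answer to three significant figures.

Net gain = 14.7 + (−10.7) + 19.3 = 23.3 dB.
Voltage ratio = 10^(23.3/20) = 14.6.

14.6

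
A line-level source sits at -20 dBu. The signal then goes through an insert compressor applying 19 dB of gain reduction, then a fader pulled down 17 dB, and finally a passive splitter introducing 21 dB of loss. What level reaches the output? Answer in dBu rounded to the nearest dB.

In dB, series stages simply add:
-20 − 19 − 17 − 21 = -77 dBu.

-77 dBu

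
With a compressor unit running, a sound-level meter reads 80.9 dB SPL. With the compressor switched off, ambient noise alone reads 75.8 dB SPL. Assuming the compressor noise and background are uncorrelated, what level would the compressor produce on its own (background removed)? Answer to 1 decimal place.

79.3 dB SPL

Background correction is a power subtraction:
L_src = 10·log₁₀(10^(80.9/10) − 10^(75.8/10)) = 10·log₁₀(85010000) = 79.3 dB SPL.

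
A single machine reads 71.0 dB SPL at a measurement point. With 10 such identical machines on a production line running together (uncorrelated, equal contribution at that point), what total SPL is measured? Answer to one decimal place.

10 equal incoherent sources raise the level by 10·log₁₀(10) = 10.00 dB.
L_total = 71.0 + 10.00 = 81.0 dB SPL.

81.0 dB SPL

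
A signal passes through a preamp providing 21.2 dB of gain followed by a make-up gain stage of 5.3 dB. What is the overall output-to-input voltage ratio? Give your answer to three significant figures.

Net gain = 21.2 + 5.3 = 26.5 dB.
Voltage ratio = 10^(26.5/20) = 21.1.

21.1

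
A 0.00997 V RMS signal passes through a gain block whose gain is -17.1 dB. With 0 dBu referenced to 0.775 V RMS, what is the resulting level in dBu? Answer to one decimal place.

Input level: 20·log₁₀(0.00997/0.775) = -37.81 dBu.
Output: -37.81 − 17.1 = -54.9 dBu.

-54.9 dBu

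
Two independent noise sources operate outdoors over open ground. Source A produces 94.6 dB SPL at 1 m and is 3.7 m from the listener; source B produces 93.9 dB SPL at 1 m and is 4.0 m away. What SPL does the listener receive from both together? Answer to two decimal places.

85.61 dB SPL

At the listener: L_A = 94.6 − 20·log₁₀(3.7) = 83.236 dB; L_B = 93.9 − 20·log₁₀(4.0) = 81.859 dB.
Combined: 10·log₁₀(10^(83.236/10)+10^(81.859/10)) = 85.61 dB SPL.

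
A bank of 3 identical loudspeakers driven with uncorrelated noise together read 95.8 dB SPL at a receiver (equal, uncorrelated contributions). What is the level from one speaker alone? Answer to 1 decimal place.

3 equal incoherent sources add 10·log₁₀(3) = 4.77 dB over one source.
L_one = 95.8 − 4.77 = 91.0 dB SPL.

91.0 dB SPL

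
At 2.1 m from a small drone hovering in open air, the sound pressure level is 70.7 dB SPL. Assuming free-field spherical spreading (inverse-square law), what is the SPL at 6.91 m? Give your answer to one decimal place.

Inverse-square spreading gives ΔL = −20·log₁₀(d₂/d₁).
ΔL = −20·log₁₀(6.91/2.1) = -10.35 dB, so L₂ = 70.7 + (-10.35) = 60.4 dB SPL.

60.4 dB SPL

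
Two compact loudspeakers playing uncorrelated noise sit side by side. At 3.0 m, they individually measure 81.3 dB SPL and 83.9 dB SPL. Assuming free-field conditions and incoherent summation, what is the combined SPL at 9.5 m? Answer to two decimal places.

Combined at 3.0 m: 10·log₁₀(10^(81.3/10)+10^(83.9/10)) = 85.802 dB SPL.
Then apply −20·log₁₀(9.5/3.0) = -10.012 dB → 75.79 dB SPL.

75.79 dB SPL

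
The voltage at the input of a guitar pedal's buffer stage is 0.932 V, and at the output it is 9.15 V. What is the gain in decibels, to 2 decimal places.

19.84 dB

Voltage is an amplitude quantity, so gain = 20·log₁₀(V_out/V_in).
20·log₁₀(9.15/0.932) = 20·log₁₀(9.818) = 19.84 dB.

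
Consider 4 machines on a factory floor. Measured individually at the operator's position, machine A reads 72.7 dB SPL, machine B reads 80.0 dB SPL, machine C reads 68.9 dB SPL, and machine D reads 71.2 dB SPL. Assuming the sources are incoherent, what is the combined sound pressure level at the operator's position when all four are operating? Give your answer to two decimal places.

81.45 dB SPL

Incoherent sources sum as intensities:
L_total = 10·log₁₀(10^(72.7/10) + 10^(80.0/10) + 10^(68.9/10) + 10^(71.2/10)) = 10·log₁₀(139600000) = 81.45 dB SPL.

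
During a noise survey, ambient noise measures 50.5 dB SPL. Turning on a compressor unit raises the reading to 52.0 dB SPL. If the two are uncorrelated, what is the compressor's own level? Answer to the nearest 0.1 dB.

Subtract intensities: L_src = 10·log₁₀(10^(L_total/10) − 10^(L_bg/10)).
L_src = 10·log₁₀(10^(52.0/10) − 10^(50.5/10)) = 10·log₁₀(46290) = 46.7 dB SPL.

46.7 dB SPL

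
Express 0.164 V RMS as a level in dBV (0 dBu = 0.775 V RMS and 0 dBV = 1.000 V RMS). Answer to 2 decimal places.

-15.70 dBV

dBV = 20·log₁₀(V / 1.000 V).
20·log₁₀(0.164/1.000) = -15.70 dBV.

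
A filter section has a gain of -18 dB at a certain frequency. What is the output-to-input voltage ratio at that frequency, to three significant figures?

0.126

Voltage ratio = 10^(dB/20).
10^(-18/20) = 10^(-0.9000) = 0.126.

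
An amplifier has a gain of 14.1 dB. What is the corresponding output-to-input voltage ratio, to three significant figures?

5.07

Voltage ratio = 10^(dB/20).
10^(14.1/20) = 10^(0.7050) = 5.07.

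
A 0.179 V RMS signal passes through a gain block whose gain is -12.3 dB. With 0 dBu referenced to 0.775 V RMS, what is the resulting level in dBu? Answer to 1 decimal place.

Input level: 20·log₁₀(0.179/0.775) = -12.73 dBu.
Output: -12.73 − 12.3 = -25.0 dBu.

-25.0 dBu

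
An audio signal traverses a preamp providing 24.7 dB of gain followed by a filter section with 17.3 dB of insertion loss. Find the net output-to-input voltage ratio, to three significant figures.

Net gain = 24.7 + (−17.3) = 7.4 dB.
Voltage ratio = 10^(7.4/20) = 2.34.

2.34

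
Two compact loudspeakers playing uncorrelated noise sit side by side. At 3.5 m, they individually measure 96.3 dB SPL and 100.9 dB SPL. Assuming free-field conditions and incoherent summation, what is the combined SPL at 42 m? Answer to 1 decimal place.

Combined at 3.5 m: 10·log₁₀(10^(96.3/10)+10^(100.9/10)) = 102.19 dB SPL.
Then apply −20·log₁₀(42/3.5) = -21.58 dB → 80.6 dB SPL.

80.6 dB SPL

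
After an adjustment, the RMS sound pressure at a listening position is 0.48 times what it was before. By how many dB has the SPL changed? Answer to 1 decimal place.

Sound pressure is an amplitude quantity: ΔL = 20·log₁₀(p₂/p₁).
20·log₁₀(0.48) = -6.4 dB.

-6.4 dB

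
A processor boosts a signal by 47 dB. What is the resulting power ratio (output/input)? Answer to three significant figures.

Power ratio = 10^(dB/10).
10^(47/10) = 10^(4.700) = 50100.

50100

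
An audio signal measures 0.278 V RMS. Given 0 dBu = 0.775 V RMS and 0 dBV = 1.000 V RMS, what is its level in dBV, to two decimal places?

dBV = 20·log₁₀(V / 1.000 V).
20·log₁₀(0.278/1.000) = -11.12 dBV.

-11.12 dBV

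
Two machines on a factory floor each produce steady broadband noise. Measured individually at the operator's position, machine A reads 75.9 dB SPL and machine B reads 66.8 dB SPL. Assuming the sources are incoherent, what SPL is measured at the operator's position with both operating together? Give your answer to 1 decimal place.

Incoherent sources sum as intensities:
L_total = 10·log₁₀(10^(75.9/10) + 10^(66.8/10)) = 10·log₁₀(43690000) = 76.4 dB SPL.

76.4 dB SPL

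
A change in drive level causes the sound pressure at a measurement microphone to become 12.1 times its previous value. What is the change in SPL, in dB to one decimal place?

SPL change from a pressure ratio uses the 20·log₁₀ form:
20·log₁₀(12.1) = 21.7 dB.

21.7 dB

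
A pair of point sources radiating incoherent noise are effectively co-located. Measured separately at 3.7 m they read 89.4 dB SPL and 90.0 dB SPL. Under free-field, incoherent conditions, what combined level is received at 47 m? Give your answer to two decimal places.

Combined at 3.7 m: 10·log₁₀(10^(89.4/10)+10^(90.0/10)) = 92.721 dB SPL.
Then apply −20·log₁₀(47/3.7) = -22.078 dB → 70.64 dB SPL.

70.64 dB SPL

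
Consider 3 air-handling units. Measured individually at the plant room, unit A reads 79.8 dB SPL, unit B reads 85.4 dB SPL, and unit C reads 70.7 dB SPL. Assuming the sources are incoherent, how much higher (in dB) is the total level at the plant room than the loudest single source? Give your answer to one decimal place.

1.2 dB

Uncorrelated sources add in intensity (power), not in dB.
L_total = 10·log₁₀(10^(79.8/10) + 10^(85.4/10) + 10^(70.7/10)) = 86.57 dB SPL.
Excess over the loudest (85.4 dB): 86.57 − 85.4 = 1.2 dB.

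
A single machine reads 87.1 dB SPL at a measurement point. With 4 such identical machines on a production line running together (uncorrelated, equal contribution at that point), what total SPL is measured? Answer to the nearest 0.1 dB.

93.1 dB SPL

4 equal incoherent sources raise the level by 10·log₁₀(4) = 6.02 dB.
L_total = 87.1 + 6.02 = 93.1 dB SPL.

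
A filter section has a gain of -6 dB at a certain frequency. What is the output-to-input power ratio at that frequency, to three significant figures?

0.251

Power ratio = 10^(dB/10).
10^(-6/10) = 10^(-0.6000) = 0.251.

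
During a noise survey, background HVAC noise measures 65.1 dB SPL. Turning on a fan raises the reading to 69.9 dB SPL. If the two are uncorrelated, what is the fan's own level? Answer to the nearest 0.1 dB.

Remove the background by subtracting linear intensities:
L_src = 10·log₁₀(10^(69.9/10) − 10^(65.1/10)) = 10·log₁₀(6536000) = 68.2 dB SPL.

68.2 dB SPL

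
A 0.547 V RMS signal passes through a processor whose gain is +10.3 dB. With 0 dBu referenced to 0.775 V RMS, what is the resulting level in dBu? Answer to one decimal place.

+7.3 dBu

Input level: 20·log₁₀(0.547/0.775) = -3.03 dBu.
Output: -3.03 + 10.3 = +7.3 dBu.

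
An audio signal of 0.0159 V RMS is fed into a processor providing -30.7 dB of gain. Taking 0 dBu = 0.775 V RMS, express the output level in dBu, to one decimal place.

Input level: 20·log₁₀(0.0159/0.775) = -33.76 dBu.
Output: -33.76 − 30.7 = -64.5 dBu.

-64.5 dBu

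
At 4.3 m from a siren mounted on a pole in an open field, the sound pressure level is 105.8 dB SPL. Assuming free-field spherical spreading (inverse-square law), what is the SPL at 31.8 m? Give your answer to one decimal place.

Inverse-square spreading gives ΔL = −20·log₁₀(d₂/d₁).
ΔL = −20·log₁₀(31.8/4.3) = -17.38 dB, so L₂ = 105.8 + (-17.38) = 88.4 dB SPL.

88.4 dB SPL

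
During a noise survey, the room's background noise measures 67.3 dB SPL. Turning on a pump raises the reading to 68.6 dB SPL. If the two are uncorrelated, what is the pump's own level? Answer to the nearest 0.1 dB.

62.7 dB SPL

Subtract intensities: L_src = 10·log₁₀(10^(L_total/10) − 10^(L_bg/10)).
L_src = 10·log₁₀(10^(68.6/10) − 10^(67.3/10)) = 10·log₁₀(1874000) = 62.7 dB SPL.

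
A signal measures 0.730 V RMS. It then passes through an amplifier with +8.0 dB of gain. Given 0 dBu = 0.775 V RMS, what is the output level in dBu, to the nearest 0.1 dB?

+7.5 dBu

Input level: 20·log₁₀(0.730/0.775) = -0.52 dBu.
Output: -0.52 + 8.0 = +7.5 dBu.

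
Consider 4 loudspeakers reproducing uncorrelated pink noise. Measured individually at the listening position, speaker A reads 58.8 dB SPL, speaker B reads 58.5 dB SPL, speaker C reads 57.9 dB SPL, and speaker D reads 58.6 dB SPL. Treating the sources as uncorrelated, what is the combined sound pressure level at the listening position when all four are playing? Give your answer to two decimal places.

64.48 dB SPL

Uncorrelated sources add in intensity (power), not in dB.
L_total = 10·log₁₀(10^(58.8/10) + 10^(58.5/10) + 10^(57.9/10) + 10^(58.6/10)) = 10·log₁₀(2808000) = 64.48 dB SPL.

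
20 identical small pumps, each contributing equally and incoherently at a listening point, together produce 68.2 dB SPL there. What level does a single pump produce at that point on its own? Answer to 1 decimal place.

20 equal incoherent sources add 10·log₁₀(20) = 13.01 dB over one source.
L_one = 68.2 − 13.01 = 55.2 dB SPL.

55.2 dB SPL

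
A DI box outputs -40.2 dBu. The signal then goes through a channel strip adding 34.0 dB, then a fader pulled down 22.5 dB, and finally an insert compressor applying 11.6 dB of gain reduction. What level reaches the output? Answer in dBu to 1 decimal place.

Gain stages sum in dB:
-40.2 + 34.0 − 22.5 − 11.6 = -40.3 dBu.

-40.3 dBu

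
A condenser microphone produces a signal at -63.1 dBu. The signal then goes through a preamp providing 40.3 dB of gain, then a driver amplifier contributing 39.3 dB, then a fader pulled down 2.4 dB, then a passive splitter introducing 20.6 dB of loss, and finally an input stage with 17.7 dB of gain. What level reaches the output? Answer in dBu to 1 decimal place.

Cascaded gains and losses add directly in dB.
-63.1 + 40.3 + 39.3 − 2.4 − 20.6 + 17.7 = +11.2 dBu.

+11.2 dBu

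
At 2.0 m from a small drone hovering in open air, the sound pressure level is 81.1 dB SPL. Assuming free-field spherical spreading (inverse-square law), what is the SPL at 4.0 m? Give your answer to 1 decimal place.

Free-field point source: level drops by 20·log₁₀ of the distance ratio.
ΔL = −20·log₁₀(4.0/2.0) = -6.02 dB, so L₂ = 81.1 + (-6.02) = 75.1 dB SPL.

75.1 dB SPL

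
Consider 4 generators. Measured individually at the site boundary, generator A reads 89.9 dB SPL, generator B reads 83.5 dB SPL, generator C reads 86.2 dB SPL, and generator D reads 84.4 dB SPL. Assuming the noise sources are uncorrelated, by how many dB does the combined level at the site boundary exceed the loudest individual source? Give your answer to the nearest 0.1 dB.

Incoherent sources sum as intensities:
L_total = 10·log₁₀(10^(89.9/10) + 10^(83.5/10) + 10^(86.2/10) + 10^(84.4/10)) = 92.77 dB SPL.
Excess over the loudest (89.9 dB): 92.77 − 89.9 = 2.9 dB.

2.9 dB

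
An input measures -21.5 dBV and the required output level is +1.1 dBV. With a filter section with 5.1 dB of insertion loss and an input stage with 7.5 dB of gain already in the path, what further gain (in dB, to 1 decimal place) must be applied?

20.2 dB

The required make-up gain is the shortfall in the dB sum.
G = +1.1 − (-21.5) + 5.1 − 7.5 = 20.2 dB.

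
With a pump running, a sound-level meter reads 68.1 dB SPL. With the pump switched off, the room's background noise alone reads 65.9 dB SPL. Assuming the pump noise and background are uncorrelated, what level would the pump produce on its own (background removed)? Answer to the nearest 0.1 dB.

Subtract intensities: L_src = 10·log₁₀(10^(L_total/10) − 10^(L_bg/10)).
L_src = 10·log₁₀(10^(68.1/10) − 10^(65.9/10)) = 10·log₁₀(2566000) = 64.1 dB SPL.

64.1 dB SPL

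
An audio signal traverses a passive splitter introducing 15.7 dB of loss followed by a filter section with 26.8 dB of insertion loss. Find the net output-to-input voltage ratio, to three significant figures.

Net gain = (−15.7) + (−26.8) = -42.5 dB.
Voltage ratio = 10^(-42.5/20) = 0.00750.

0.00750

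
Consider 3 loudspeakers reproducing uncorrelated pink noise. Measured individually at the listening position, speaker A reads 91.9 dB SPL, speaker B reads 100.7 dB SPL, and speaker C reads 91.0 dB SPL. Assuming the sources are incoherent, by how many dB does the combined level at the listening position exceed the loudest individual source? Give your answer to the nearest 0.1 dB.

0.9 dB

Add the sources as powers (linear), then convert back to dB:
L_total = 10·log₁₀(10^(91.9/10) + 10^(100.7/10) + 10^(91.0/10)) = 101.63 dB SPL.
Excess over the loudest (100.7 dB): 101.63 − 100.7 = 0.9 dB.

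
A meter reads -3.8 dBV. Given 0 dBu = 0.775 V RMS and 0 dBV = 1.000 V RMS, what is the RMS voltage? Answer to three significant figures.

V = 1.000 V × 10^(-3.8/20).
= 1.000 × 0.6457 = 0.646 V.

0.646 V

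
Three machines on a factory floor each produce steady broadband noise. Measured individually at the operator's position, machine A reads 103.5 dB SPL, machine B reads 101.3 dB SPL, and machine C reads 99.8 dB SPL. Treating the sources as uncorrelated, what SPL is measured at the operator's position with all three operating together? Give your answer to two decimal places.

Add the sources as powers (linear), then convert back to dB:
L_total = 10·log₁₀(10^(103.5/10) + 10^(101.3/10) + 10^(99.8/10)) = 10·log₁₀(45427000000) = 106.57 dB SPL.

106.57 dB SPL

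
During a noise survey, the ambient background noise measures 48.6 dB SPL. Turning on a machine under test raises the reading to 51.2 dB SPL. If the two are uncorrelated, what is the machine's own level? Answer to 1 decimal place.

47.7 dB SPL

Remove the background by subtracting linear intensities:
L_src = 10·log₁₀(10^(51.2/10) − 10^(48.6/10)) = 10·log₁₀(59380) = 47.7 dB SPL.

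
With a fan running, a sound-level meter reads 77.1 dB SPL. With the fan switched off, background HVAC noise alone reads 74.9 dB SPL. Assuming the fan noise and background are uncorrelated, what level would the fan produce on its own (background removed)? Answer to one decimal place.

73.1 dB SPL

Remove the background by subtracting linear intensities:
L_src = 10·log₁₀(10^(77.1/10) − 10^(74.9/10)) = 10·log₁₀(20380000) = 73.1 dB SPL.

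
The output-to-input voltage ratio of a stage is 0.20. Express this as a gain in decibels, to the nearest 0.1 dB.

For a voltage ratio, dB = 20·log₁₀(V₂/V₁).
20·log₁₀(0.20) = -14.0 dB.

-14.0 dB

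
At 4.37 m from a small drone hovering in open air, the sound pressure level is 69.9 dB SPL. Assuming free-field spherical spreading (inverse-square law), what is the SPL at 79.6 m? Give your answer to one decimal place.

44.7 dB SPL

Inverse-square spreading gives ΔL = −20·log₁₀(d₂/d₁).
ΔL = −20·log₁₀(79.6/4.37) = -25.21 dB, so L₂ = 69.9 + (-25.21) = 44.7 dB SPL.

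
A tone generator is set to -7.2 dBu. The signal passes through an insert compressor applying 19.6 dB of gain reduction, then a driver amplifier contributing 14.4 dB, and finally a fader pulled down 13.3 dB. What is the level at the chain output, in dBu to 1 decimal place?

In dB, series stages simply add:
-7.2 − 19.6 + 14.4 − 13.3 = -25.7 dBu.

-25.7 dBu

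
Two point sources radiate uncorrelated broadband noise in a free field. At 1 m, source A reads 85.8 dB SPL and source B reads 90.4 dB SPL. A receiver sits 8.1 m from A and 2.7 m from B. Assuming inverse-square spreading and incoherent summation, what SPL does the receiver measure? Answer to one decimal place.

81.9 dB SPL

At the listener: L_A = 85.8 − 20·log₁₀(8.1) = 67.63 dB; L_B = 90.4 − 20·log₁₀(2.7) = 81.77 dB.
Combined: 10·log₁₀(10^(67.63/10)+10^(81.77/10)) = 81.9 dB SPL.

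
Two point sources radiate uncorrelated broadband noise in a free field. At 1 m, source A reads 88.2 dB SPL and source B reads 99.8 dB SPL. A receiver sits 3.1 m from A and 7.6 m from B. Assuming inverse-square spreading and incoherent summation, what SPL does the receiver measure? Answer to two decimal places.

At the listener: L_A = 88.2 − 20·log₁₀(3.1) = 78.373 dB; L_B = 99.8 − 20·log₁₀(7.6) = 82.184 dB.
Combined: 10·log₁₀(10^(78.373/10)+10^(82.184/10)) = 83.69 dB SPL.

83.69 dB SPL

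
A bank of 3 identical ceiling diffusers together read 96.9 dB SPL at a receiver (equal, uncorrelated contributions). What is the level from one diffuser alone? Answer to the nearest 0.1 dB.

92.1 dB SPL

3 equal incoherent sources add 10·log₁₀(3) = 4.77 dB over one source.
L_one = 96.9 − 4.77 = 92.1 dB SPL.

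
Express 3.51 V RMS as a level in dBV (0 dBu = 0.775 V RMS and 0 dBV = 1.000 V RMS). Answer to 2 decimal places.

+10.91 dBV

dBV = 20·log₁₀(V / 1.000 V).
20·log₁₀(3.51/1.000) = +10.91 dBV.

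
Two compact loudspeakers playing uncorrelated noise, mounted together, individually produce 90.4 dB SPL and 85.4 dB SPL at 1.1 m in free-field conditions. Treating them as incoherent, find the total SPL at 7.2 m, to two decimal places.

Combined at 1.1 m: 10·log₁₀(10^(90.4/10)+10^(85.4/10)) = 91.593 dB SPL.
Then apply −20·log₁₀(7.2/1.1) = -16.319 dB → 75.27 dB SPL.

75.27 dB SPL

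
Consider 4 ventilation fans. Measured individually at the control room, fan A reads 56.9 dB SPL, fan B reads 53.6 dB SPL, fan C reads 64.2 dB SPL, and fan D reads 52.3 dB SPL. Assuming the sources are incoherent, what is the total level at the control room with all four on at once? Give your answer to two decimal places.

Uncorrelated sources add in intensity (power), not in dB.
L_total = 10·log₁₀(10^(56.9/10) + 10^(53.6/10) + 10^(64.2/10) + 10^(52.3/10)) = 10·log₁₀(3519000) = 65.46 dB SPL.

65.46 dB SPL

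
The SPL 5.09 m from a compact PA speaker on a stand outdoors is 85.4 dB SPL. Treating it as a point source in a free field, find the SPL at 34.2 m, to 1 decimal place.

Free-field point source: level drops by 20·log₁₀ of the distance ratio.
ΔL = −20·log₁₀(34.2/5.09) = -16.55 dB, so L₂ = 85.4 + (-16.55) = 68.9 dB SPL.

68.9 dB SPL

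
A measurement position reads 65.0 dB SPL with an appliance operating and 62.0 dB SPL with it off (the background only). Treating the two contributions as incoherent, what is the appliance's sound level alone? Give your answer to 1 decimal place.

Remove the background by subtracting linear intensities:
L_src = 10·log₁₀(10^(65.0/10) − 10^(62.0/10)) = 10·log₁₀(1577000) = 62.0 dB SPL.

62.0 dB SPL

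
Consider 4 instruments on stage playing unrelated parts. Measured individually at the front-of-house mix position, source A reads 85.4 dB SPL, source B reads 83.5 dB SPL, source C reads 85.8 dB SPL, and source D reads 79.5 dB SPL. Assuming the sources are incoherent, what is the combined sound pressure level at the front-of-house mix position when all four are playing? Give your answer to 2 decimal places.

90.17 dB SPL

Incoherent sources sum as intensities:
L_total = 10·log₁₀(10^(85.4/10) + 10^(83.5/10) + 10^(85.8/10) + 10^(79.5/10)) = 10·log₁₀(1040000000) = 90.17 dB SPL.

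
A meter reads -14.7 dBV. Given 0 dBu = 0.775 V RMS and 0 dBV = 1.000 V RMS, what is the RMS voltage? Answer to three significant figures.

V = 1.000 V × 10^(-14.7/20).
= 1.000 × 0.1841 = 0.184 V.

0.184 V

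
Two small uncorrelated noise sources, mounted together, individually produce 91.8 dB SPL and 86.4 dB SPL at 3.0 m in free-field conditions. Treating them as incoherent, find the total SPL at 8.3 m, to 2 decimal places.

84.06 dB SPL

Combined at 3.0 m: 10·log₁₀(10^(91.8/10)+10^(86.4/10)) = 92.901 dB SPL.
Then apply −20·log₁₀(8.3/3.0) = -8.839 dB → 84.06 dB SPL.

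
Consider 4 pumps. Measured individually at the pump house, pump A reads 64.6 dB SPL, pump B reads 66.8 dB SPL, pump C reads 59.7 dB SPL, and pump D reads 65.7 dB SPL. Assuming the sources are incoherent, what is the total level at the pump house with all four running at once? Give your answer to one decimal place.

70.9 dB SPL

Uncorrelated sources add in intensity (power), not in dB.
L_total = 10·log₁₀(10^(64.6/10) + 10^(66.8/10) + 10^(59.7/10) + 10^(65.7/10)) = 10·log₁₀(12320000) = 70.9 dB SPL.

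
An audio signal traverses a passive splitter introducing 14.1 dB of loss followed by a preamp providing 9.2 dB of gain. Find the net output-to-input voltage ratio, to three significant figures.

Net gain = (−14.1) + 9.2 = -4.9 dB.
Voltage ratio = 10^(-4.9/20) = 0.569.

0.569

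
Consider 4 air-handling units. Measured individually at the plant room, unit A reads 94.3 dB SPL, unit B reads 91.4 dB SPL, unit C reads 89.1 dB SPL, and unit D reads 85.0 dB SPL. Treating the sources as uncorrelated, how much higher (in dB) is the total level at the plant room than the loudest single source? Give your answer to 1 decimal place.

Add the sources as powers (linear), then convert back to dB:
L_total = 10·log₁₀(10^(94.3/10) + 10^(91.4/10) + 10^(89.1/10) + 10^(85.0/10)) = 97.16 dB SPL.
Excess over the loudest (94.3 dB): 97.16 − 94.3 = 2.9 dB.

2.9 dB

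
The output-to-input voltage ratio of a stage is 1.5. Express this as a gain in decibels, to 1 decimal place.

For a voltage ratio, dB = 20·log₁₀(V₂/V₁).
20·log₁₀(1.5) = 3.5 dB.

3.5 dB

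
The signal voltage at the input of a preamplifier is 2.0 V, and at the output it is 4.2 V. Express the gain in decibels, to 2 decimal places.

Voltage is an amplitude quantity, so gain = 20·log₁₀(V_out/V_in).
20·log₁₀(4.2/2.0) = 20·log₁₀(2.100) = 6.44 dB.

6.44 dB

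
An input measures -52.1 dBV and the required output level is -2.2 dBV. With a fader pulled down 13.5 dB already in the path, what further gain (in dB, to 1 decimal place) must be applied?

The required make-up gain is the shortfall in the dB sum.
G = -2.2 − (-52.1) + 13.5 = 63.4 dB.

63.4 dB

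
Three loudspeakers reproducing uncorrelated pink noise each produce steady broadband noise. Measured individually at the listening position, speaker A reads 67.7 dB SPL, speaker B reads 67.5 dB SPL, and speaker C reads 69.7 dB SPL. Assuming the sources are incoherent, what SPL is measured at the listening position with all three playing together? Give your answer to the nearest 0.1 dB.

73.2 dB SPL

Uncorrelated sources add in intensity (power), not in dB.
L_total = 10·log₁₀(10^(67.7/10) + 10^(67.5/10) + 10^(69.7/10)) = 10·log₁₀(20840000) = 73.2 dB SPL.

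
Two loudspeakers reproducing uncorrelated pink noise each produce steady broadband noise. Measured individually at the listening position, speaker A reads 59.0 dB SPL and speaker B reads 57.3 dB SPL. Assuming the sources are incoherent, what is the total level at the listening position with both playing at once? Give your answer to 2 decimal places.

61.24 dB SPL

Add the sources as powers (linear), then convert back to dB:
L_total = 10·log₁₀(10^(59.0/10) + 10^(57.3/10)) = 10·log₁₀(1331000) = 61.24 dB SPL.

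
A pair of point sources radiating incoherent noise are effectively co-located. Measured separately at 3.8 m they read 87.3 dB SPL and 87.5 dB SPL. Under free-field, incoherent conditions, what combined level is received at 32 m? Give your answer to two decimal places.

71.90 dB SPL

Combined at 3.8 m: 10·log₁₀(10^(87.3/10)+10^(87.5/10)) = 90.411 dB SPL.
Then apply −20·log₁₀(32/3.8) = -18.507 dB → 71.90 dB SPL.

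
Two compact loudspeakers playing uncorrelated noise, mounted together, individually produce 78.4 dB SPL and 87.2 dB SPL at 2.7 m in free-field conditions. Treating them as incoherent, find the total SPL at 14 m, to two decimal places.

Combined at 2.7 m: 10·log₁₀(10^(78.4/10)+10^(87.2/10)) = 87.738 dB SPL.
Then apply −20·log₁₀(14/2.7) = -14.295 dB → 73.44 dB SPL.

73.44 dB SPL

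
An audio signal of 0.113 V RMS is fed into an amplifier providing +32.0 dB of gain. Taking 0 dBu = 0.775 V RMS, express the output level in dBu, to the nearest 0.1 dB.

+15.3 dBu

Input level: 20·log₁₀(0.113/0.775) = -16.72 dBu.
Output: -16.72 + 32.0 = +15.3 dBu.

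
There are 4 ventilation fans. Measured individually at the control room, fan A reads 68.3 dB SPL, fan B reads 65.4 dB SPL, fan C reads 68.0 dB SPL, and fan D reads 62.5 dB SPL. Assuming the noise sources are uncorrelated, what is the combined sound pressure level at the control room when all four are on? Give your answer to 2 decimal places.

Uncorrelated sources add in intensity (power), not in dB.
L_total = 10·log₁₀(10^(68.3/10) + 10^(65.4/10) + 10^(68.0/10) + 10^(62.5/10)) = 10·log₁₀(18320000) = 72.63 dB SPL.

72.63 dB SPL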